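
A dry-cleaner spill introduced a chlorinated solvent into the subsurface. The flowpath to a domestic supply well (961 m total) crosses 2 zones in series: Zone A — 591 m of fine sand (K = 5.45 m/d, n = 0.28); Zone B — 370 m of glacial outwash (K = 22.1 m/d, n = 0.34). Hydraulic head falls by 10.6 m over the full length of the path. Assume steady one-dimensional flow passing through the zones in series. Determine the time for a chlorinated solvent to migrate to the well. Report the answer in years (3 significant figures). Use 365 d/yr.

9.42 years

Continuity: the same q passes through each zone, so ΔH = q·Σ(L_j/K_j) — the zones act as resistances in series.
Σ(L/K) = 591/5.45 + 370/22.1 = 108.4 + 16.74 = 125.2 d
q = ΔH / Σ(L/K) = 10.6 / 125.2 = 0.08468 m/d (same in every zone)
Zone A: v = q/n = 0.08468/0.28 = 0.3024 m/d → t_A = 591/0.3024 = 1954 d
Zone B: v = q/n = 0.08468/0.34 = 0.2490 m/d → t_B = 370/0.2490 = 1486 d
Total t = 1954 + 1486 = 3440 d
   = 3440 / 365 = 9.42 yr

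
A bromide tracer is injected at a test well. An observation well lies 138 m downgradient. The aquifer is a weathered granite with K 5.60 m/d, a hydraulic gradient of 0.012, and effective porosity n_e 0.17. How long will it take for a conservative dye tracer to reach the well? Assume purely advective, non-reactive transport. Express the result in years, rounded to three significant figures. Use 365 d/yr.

0.956 years

q = Ki = 5.60 × 0.012 = 0.06720 m/d
Average linear velocity = 0.06720 / 0.17 = 0.3953 m/d
t = L / v = 138 / 0.3953 = 349.1 d
   = 349.1 / 365 = 0.956 yr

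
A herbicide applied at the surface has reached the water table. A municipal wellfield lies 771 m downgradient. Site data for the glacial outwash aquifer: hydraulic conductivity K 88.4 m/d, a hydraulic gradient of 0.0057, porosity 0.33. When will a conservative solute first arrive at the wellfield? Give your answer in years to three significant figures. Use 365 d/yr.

1.38 years

Specific discharge q = 88.4 × 0.0057 = 0.5039 m/d
v = Ki/n = 88.4·0.0057/0.33 = 1.527 m/d
t = L / v = 771 / 1.527 = 504.9 d
   = 504.9 / 365 = 1.38 yr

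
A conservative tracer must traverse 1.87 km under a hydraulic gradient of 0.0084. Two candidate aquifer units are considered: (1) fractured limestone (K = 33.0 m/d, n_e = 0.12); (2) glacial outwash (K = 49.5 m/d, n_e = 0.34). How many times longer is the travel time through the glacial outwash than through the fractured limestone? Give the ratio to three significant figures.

Unit 1 (fractured limestone): v = 33.0×0.0084/0.12 = 2.310 m/d, t = 1870/2.310 = 809.5 d
Unit 2 (glacial outwash): v = 49.5×0.0084/0.34 = 1.223 m/d, t = 1870/1.223 = 1529 d
t(glacial outwash) / t(fractured limestone) = 1529/809.5 = 1.89

1.89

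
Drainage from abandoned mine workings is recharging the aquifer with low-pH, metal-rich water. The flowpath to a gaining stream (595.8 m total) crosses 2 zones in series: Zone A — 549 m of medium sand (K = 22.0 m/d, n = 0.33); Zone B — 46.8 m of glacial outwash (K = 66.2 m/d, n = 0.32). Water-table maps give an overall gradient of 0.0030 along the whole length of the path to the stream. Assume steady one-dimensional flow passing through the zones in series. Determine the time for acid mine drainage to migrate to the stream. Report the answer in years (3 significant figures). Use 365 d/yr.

7.72 years

Continuity: the same q passes through each zone, so ΔH = q·Σ(L_j/K_j) — the zones act as resistances in series.
Σ(L/K) = 549/22.0 + 46.8/66.2 = 24.95 + 0.7069 = 25.66 d
K_eq = L_total / Σ(L/K) = 595.8 / 25.66 = 23.22 m/d
q = K_eq · i = 23.22 × 0.0030 = 0.06965 m/d (same in every zone)
Zone A: v = q/n = 0.06965/0.33 = 0.2111 m/d → t_A = 549/0.2111 = 2601 d
Zone B: v = q/n = 0.06965/0.32 = 0.2177 m/d → t_B = 46.8/0.2177 = 215.0 d
Total t = 2601 + 215.0 = 2816 d
   = 2816 / 365 = 7.72 yr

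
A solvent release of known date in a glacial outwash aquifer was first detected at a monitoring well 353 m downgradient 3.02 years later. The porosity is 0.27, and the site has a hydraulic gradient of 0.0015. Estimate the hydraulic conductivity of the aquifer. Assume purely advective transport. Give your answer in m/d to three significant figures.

t = 3.02 years = 1102 d
v = L / t = 353 / 1102 = 0.3202 m/d
K = v · n / i = 0.3202 × 0.27 / 0.0015 = 57.6 m/d

57.6 m/d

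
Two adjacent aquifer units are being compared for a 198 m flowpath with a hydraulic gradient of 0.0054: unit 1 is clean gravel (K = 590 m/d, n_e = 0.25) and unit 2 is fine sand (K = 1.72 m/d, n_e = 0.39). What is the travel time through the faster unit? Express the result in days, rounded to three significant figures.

15.5 days

Unit 1 (clean gravel): v = 590×0.0054/0.25 = 12.74 m/d, t = 198/12.74 = 15.54 d
Unit 2 (fine sand): v = 1.72×0.0054/0.39 = 0.02382 m/d, t = 198/0.02382 = 8314 d
Faster unit: t = 15.5 d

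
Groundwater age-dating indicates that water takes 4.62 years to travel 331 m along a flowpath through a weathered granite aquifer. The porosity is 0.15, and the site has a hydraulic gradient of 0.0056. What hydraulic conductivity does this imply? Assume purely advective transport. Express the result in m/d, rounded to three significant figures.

5.26 m/d

t = 4.62 years = 1686 d
v = L / t = 331 / 1686 = 0.1963 m/d
K = v · n / i = 0.1963 × 0.15 / 0.0056 = 5.26 m/d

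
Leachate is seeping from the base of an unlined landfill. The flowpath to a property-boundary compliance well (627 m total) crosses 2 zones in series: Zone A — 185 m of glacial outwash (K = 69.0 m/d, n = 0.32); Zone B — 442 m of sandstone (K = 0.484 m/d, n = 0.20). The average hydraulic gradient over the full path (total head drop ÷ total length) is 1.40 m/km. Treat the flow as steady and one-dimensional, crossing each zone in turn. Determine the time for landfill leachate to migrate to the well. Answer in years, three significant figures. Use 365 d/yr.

Continuity: the same q passes through each zone, so ΔH = q·Σ(L_j/K_j) — the zones act as resistances in series.
Σ(L/K) = 185/69.0 + 442/0.484 = 2.681 + 913.2 = 915.9 d
K_eq = L_total / Σ(L/K) = 627 / 915.9 = 0.6846 m/d
q = K_eq · i = 0.6846 × 0.0014 = 9.584e-4 m/d (same in every zone)
Zone A: v = q/n = 9.584e-4/0.32 = 0.002995 m/d → t_A = 185/0.002995 = 61770 d
Zone B: v = q/n = 9.584e-4/0.20 = 0.004792 m/d → t_B = 442/0.004792 = 92240 d
Total t = 61770 + 92240 = 154000 d
   = 154000 / 365 = 422 yr

422 years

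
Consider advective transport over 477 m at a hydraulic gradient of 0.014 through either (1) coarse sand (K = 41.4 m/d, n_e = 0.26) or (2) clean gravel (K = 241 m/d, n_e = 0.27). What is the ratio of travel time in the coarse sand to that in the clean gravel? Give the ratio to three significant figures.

5.61

Unit 1 (coarse sand): v = 41.4×0.014/0.26 = 2.229 m/d, t = 477/2.229 = 214.0 d
Unit 2 (clean gravel): v = 241×0.014/0.27 = 12.50 m/d, t = 477/12.50 = 38.17 d
t(coarse sand) / t(clean gravel) = 214.0/38.17 = 5.61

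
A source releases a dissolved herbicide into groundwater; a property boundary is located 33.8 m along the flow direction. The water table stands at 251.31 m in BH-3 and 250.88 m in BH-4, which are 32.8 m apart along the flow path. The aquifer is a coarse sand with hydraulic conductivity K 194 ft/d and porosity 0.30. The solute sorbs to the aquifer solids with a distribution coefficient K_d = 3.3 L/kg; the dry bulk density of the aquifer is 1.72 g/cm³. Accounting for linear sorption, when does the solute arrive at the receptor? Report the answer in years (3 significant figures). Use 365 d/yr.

Hydraulic gradient i = (251.31 − 250.88) / 32.8 = 0.43 / 32.8 = 0.01311
K = 194 ft/d × 0.3048 = 59.13 m/d
Darcy flux q = K·i = 59.13 × 0.01311 = 0.7752 m/d
v = Ki/n = 59.13·0.01311/0.30 = 2.584 m/d
Retardation R = 1 + ρ_b·K_d/n = 1 + 1.72×3.3/0.30 = 19.92
Contaminant velocity v_c = v/R = 2.584/19.92 = 0.1297 m/d
t = L/v_c = 33.8/0.1297 = 260.6 d
   = 260.6/365 = 0.714 yr

0.714 years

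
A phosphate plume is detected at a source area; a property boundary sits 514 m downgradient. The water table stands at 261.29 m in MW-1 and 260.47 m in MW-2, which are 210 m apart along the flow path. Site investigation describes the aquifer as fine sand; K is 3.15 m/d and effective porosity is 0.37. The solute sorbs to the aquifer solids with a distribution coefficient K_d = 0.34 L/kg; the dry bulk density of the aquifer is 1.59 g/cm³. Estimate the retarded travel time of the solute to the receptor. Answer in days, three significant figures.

Hydraulic gradient i = (261.29 − 260.47) / 210 = 0.82 / 210 = 0.003905
Specific discharge q = 3.15 × 0.003905 = 0.01230 m/d
v_s = q/n_e = 0.01230/0.37 = 0.03324 m/d
Retardation R = 1 + ρ_b·K_d/n = 1 + 1.59×0.34/0.37 = 2.461
Contaminant velocity v_c = v/R = 0.03324/2.461 = 0.01351 m/d
t = L/v_c = 514/0.01351 = 38050 d

38100 days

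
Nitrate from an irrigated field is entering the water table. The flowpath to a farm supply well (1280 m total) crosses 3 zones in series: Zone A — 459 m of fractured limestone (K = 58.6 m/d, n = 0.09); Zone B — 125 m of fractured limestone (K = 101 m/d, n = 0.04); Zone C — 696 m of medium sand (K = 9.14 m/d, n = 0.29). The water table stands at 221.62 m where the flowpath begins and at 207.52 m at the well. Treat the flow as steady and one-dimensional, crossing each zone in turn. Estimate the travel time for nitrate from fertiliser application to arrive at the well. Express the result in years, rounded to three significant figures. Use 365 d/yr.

4.11 years

Total head drop ΔH = 221.62 − 207.52 = 14.10 m
Steady 1-D flow in series ⇒ the Darcy flux q is identical in every zone and the zone head losses add (resistances L/K in series).
Σ(L/K) = 459/58.6 + 125/101 + 696/9.14 = 7.833 + 1.238 + 76.15 = 85.22 d
q = ΔH / Σ(L/K) = 14.10 / 85.22 = 0.1655 m/d (same in every zone)
Zone A: v = q/n = 0.1655/0.09 = 1.838 m/d → t_A = 459/1.838 = 249.7 d
Zone B: v = q/n = 0.1655/0.04 = 4.136 m/d → t_B = 125/4.136 = 30.22 d
Zone C: v = q/n = 0.1655/0.29 = 0.5705 m/d → t_C = 696/0.5705 = 1220 d
Total t = 249.7 + 30.22 + 1220 = 1500 d
   = 1500 / 365 = 4.11 yr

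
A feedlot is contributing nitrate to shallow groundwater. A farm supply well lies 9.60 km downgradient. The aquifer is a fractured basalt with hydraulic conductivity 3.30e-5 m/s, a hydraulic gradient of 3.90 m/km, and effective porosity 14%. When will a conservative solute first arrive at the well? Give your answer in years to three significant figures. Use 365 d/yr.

K = 3.30e-5 m/s × 86400 s/d = 2.851 m/d
Darcy flux q = K·i = 2.851 × 0.0039 = 0.01112 m/d
v_s = q/n_e = 0.01112/0.14 = 0.07943 m/d
L = 9.60 km = 9600 m
t = L / v = 9600 / 0.07943 = 120900 d
   = 120900 / 365 = 331 yr

331 years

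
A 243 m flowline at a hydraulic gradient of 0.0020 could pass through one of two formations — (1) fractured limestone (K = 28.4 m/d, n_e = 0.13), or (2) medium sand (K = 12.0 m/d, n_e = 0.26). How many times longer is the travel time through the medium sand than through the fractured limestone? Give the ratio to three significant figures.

Unit 1 (fractured limestone): v = 28.4×0.0020/0.13 = 0.4369 m/d, t = 243/0.4369 = 556.2 d
Unit 2 (medium sand): v = 12.0×0.0020/0.26 = 0.09231 m/d, t = 243/0.09231 = 2633 d
t(medium sand) / t(fractured limestone) = 2633/556.2 = 4.73

4.73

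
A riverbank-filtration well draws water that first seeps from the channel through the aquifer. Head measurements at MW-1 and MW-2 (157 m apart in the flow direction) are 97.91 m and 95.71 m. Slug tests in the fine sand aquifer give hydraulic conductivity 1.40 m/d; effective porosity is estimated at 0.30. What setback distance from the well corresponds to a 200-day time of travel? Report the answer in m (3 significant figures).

13.1 m

Hydraulic gradient i = (97.91 − 95.71) / 157 = 2.20 / 157 = 0.01401
Darcy flux q = K·i = 1.40 × 0.01401 = 0.01962 m/d
Seepage velocity v = q / n = 0.01962 / 0.30 = 0.06539 m/d
L = v × T = 0.06539 × 200 = 13.08 m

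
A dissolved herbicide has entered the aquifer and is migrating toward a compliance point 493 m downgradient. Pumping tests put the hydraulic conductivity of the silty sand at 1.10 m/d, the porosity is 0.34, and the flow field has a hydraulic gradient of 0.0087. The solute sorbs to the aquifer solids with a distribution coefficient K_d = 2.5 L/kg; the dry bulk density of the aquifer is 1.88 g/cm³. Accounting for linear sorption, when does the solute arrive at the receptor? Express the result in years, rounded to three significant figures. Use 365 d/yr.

Darcy flux q = K·i = 1.10 × 0.0087 = 0.009570 m/d
v_s = q/n_e = 0.009570/0.34 = 0.02815 m/d
Retardation R = 1 + ρ_b·K_d/n = 1 + 1.88×2.5/0.34 = 14.82
Contaminant velocity v_c = v/R = 0.02815/14.82 = 0.001899 m/d
t = L/v_c = 493/0.001899 = 259600 d
   = 259600/365 = 711 yr

711 years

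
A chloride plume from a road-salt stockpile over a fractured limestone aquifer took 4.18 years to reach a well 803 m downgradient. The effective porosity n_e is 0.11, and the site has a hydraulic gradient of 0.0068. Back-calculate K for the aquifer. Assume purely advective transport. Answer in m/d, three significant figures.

8.51 m/d

t = 4.18 years = 1526 d
v = L / t = 803 / 1526 = 0.5263 m/d
K = v · n / i = 0.5263 × 0.11 / 0.0068 = 8.51 m/d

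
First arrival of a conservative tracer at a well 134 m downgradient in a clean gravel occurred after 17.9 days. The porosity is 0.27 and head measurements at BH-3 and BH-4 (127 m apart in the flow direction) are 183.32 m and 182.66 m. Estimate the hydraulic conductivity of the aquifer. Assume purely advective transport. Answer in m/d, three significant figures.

389 m/d

Hydraulic gradient i = (183.32 − 182.66) / 127 = 0.66 / 127 = 0.005197
v = L / t = 134 / 17.9 = 7.486 m/d
K = v · n / i = 7.486 × 0.27 / 0.005197 = 389 m/d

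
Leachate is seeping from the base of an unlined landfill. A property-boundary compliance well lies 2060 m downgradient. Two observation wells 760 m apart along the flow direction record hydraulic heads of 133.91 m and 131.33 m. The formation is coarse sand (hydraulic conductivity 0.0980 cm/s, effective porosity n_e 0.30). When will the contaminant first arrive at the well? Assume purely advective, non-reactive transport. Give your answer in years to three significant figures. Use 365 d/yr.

5.89 years

Hydraulic gradient i = (133.91 − 131.33) / 760 = 2.58 / 760 = 0.003395
K = 0.0980 cm/s × 864 = 84.67 m/d
Specific discharge q = 84.67 × 0.003395 = 0.2874 m/d
Average linear velocity = 0.2874 / 0.30 = 0.9581 m/d
t = L / v = 2060 / 0.9581 = 2150 d
   = 2150 / 365 = 5.89 yr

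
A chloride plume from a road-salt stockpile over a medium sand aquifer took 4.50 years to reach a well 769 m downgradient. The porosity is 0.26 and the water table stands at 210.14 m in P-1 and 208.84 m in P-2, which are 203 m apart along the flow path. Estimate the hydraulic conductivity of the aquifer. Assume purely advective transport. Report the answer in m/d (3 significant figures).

19.0 m/d

Hydraulic gradient i = (210.14 − 208.84) / 203 = 1.30 / 203 = 0.006404
t = 4.50 years = 1643 d
v = L / t = 769 / 1643 = 0.4682 m/d
K = v · n / i = 0.4682 × 0.26 / 0.006404 = 19.0 m/d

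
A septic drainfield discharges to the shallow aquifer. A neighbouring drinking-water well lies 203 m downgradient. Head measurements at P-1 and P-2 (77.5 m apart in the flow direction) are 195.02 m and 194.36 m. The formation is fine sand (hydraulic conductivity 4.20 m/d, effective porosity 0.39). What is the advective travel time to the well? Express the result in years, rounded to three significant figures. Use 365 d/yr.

6.06 years

Hydraulic gradient i = (195.02 − 194.36) / 77.5 = 0.66 / 77.5 = 0.008516
Specific discharge q = 4.20 × 0.008516 = 0.03577 m/d
Average linear velocity = 0.03577 / 0.39 = 0.09171 m/d
t = L / v = 203 / 0.09171 = 2213 d
   = 2213 / 365 = 6.06 yr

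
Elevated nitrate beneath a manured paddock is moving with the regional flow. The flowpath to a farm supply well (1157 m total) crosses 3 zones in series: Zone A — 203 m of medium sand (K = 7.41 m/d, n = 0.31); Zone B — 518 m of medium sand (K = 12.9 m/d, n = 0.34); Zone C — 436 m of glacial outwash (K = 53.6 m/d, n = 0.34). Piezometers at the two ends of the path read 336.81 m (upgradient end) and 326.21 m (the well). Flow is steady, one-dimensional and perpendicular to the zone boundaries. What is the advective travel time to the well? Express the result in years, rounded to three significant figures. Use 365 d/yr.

Total head drop ΔH = 336.81 − 326.21 = 10.60 m
Steady 1-D flow in series ⇒ the Darcy flux q is identical in every zone and the zone head losses add (resistances L/K in series).
Σ(L/K) = 203/7.41 + 518/12.9 + 436/53.6 = 27.40 + 40.16 + 8.134 = 75.68 d
q = ΔH / Σ(L/K) = 10.60 / 75.68 = 0.1401 m/d (same in every zone)
Zone A: v = q/n = 0.1401/0.31 = 0.4518 m/d → t_A = 203/0.4518 = 449.3 d
Zone B: v = q/n = 0.1401/0.34 = 0.4119 m/d → t_B = 518/0.4119 = 1258 d
Zone C: v = q/n = 0.1401/0.34 = 0.4119 m/d → t_C = 436/0.4119 = 1058 d
Total t = 449.3 + 1258 + 1058 = 2765 d
   = 2765 / 365 = 7.58 yr

7.58 years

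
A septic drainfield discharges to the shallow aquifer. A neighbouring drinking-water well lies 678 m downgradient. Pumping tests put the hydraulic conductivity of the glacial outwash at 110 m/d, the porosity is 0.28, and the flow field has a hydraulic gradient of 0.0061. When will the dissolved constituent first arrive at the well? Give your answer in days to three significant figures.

283 days

q = Ki = 110 × 0.0061 = 0.6710 m/d
Seepage velocity v = q / n = 0.6710 / 0.28 = 2.396 m/d
t = L / v = 678 / 2.396 = 282.9 d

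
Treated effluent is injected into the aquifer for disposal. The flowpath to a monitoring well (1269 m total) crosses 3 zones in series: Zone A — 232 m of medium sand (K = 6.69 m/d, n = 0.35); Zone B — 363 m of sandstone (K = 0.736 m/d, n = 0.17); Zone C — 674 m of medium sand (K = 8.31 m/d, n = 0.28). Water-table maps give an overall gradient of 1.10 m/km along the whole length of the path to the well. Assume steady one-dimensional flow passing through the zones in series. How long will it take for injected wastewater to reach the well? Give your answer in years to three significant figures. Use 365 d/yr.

Continuity: the same q passes through each zone, so ΔH = q·Σ(L_j/K_j) — the zones act as resistances in series.
Σ(L/K) = 232/6.69 + 363/0.736 + 674/8.31 = 34.68 + 493.2 + 81.11 = 609.0 d
K_eq = L_total / Σ(L/K) = 1269 / 609.0 = 2.084 m/d
q = K_eq · i = 2.084 × 0.0011 = 0.002292 m/d (same in every zone)
Zone A: v = q/n = 0.002292/0.35 = 0.006549 m/d → t_A = 232/0.006549 = 35430 d
Zone B: v = q/n = 0.002292/0.17 = 0.01348 m/d → t_B = 363/0.01348 = 26920 d
Zone C: v = q/n = 0.002292/0.28 = 0.008186 m/d → t_C = 674/0.008186 = 82330 d
Total t = 35430 + 26920 + 82330 = 144700 d
   = 144700 / 365 = 396 yr

396 years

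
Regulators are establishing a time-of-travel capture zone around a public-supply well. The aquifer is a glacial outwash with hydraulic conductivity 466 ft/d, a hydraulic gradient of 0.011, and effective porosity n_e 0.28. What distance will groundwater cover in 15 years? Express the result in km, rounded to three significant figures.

K = 466 ft/d × 0.3048 = 142.0 m/d
q = Ki = 142.0 × 0.011 = 1.562 m/d
Seepage velocity v = q / n = 1.562 / 0.28 = 5.580 m/d
T = 15 yr × 365 = 5475 d
L = v × T = 5.580 × 5475 = 30550 m
   = 30.6 km

30.6 km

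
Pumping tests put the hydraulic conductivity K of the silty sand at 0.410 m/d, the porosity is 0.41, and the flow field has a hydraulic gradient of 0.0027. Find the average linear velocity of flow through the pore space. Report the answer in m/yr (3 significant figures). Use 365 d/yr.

Specific discharge q = 0.410 × 0.0027 = 0.001107 m/d
v_s = q/n_e = 0.001107/0.41 = 0.002700 m/d
   = 0.002700 × 365 = 0.986 m/yr

0.986 m/yr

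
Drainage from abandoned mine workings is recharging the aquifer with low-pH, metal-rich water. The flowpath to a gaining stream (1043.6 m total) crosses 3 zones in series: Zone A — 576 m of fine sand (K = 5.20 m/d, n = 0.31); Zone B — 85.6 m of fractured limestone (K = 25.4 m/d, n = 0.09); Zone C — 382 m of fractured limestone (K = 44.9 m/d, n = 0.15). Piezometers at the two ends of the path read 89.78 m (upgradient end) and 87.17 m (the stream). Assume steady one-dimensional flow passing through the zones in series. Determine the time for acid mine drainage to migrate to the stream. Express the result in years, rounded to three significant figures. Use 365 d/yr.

31.4 years

Total head drop ΔH = 89.78 − 87.17 = 2.61 m
Steady 1-D flow in series ⇒ the Darcy flux q is identical in every zone and the zone head losses add (resistances L/K in series).
Σ(L/K) = 576/5.20 + 85.6/25.4 + 382/44.9 = 110.8 + 3.370 + 8.508 = 122.6 d
q = ΔH / Σ(L/K) = 2.61 / 122.6 = 0.02128 m/d (same in every zone)
Zone A: v = q/n = 0.02128/0.31 = 0.06865 m/d → t_A = 576/0.06865 = 8391 d
Zone B: v = q/n = 0.02128/0.09 = 0.2365 m/d → t_B = 85.6/0.2365 = 362.0 d
Zone C: v = q/n = 0.02128/0.15 = 0.1419 m/d → t_C = 382/0.1419 = 2693 d
Total t = 8391 + 362.0 + 2693 = 11450 d
   = 11450 / 365 = 31.4 yr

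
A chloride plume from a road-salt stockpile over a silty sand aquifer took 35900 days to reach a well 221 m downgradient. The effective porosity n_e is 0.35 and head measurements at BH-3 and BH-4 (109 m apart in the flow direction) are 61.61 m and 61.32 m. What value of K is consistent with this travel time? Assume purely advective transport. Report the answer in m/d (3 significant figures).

0.810 m/d

Hydraulic gradient i = (61.61 − 61.32) / 109 = 0.29 / 109 = 0.002661
v = L / t = 221 / 35900 = 0.006156 m/d
K = v · n / i = 0.006156 × 0.35 / 0.002661 = 0.810 m/d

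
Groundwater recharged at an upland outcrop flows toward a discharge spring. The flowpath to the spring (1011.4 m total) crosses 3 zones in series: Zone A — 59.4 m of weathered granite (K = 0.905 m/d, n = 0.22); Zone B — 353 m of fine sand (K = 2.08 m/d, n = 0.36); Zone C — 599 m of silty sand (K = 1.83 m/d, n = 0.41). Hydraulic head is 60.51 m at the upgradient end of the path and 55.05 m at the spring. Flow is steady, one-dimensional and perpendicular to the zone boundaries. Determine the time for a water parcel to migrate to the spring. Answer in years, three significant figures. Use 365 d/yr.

109 years

Total head drop ΔH = 60.51 − 55.05 = 5.46 m
Continuity: the same q passes through each zone, so ΔH = q·Σ(L_j/K_j) — the zones act as resistances in series.
Σ(L/K) = 59.4/0.905 + 353/2.08 + 599/1.83 = 65.64 + 169.7 + 327.3 = 562.7 d
q = ΔH / Σ(L/K) = 5.46 / 562.7 = 0.009704 m/d (same in every zone)
Zone A: v = q/n = 0.009704/0.22 = 0.04411 m/d → t_A = 59.4/0.04411 = 1347 d
Zone B: v = q/n = 0.009704/0.36 = 0.02695 m/d → t_B = 353/0.02695 = 13100 d
Zone C: v = q/n = 0.009704/0.41 = 0.02367 m/d → t_C = 599/0.02367 = 25310 d
Total t = 1347 + 13100 + 25310 = 39750 d
   = 39750 / 365 = 109 yr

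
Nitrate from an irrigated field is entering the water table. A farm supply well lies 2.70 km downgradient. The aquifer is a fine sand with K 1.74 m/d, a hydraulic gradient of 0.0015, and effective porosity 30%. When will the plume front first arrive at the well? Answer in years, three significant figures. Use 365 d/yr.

q = Ki = 1.74 × 0.0015 = 0.002610 m/d
Average linear velocity = 0.002610 / 0.30 = 0.008700 m/d
L = 2.70 km = 2700 m
t = L / v = 2700 / 0.008700 = 310300 d
   = 310300 / 365 = 850 yr

850 years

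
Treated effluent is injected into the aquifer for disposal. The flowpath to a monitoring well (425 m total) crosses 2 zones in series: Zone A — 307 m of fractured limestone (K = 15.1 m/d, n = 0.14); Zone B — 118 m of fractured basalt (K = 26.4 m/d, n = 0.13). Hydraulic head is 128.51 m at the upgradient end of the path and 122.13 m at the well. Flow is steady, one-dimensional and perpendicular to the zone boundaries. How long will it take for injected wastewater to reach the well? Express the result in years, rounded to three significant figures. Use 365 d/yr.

0.621 years

Total head drop ΔH = 128.51 − 122.13 = 6.38 m
Steady 1-D flow in series ⇒ the Darcy flux q is identical in every zone and the zone head losses add (resistances L/K in series).
Σ(L/K) = 307/15.1 + 118/26.4 = 20.33 + 4.470 = 24.80 d
q = ΔH / Σ(L/K) = 6.38 / 24.80 = 0.2572 m/d (same in every zone)
Zone A: v = q/n = 0.2572/0.14 = 1.837 m/d → t_A = 307/1.837 = 167.1 d
Zone B: v = q/n = 0.2572/0.13 = 1.979 m/d → t_B = 118/1.979 = 59.63 d
Total t = 167.1 + 59.63 = 226.7 d
   = 226.7 / 365 = 0.621 yr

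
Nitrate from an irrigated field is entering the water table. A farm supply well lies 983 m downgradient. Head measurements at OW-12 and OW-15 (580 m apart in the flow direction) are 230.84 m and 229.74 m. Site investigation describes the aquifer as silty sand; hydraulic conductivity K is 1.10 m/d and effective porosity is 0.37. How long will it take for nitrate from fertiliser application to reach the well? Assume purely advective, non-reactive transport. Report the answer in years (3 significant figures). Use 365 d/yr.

Hydraulic gradient i = (230.84 − 229.74) / 580 = 1.10 / 580 = 0.001897
q = Ki = 1.10 × 0.001897 = 0.002086 m/d
Seepage velocity v = q / n = 0.002086 / 0.37 = 0.005638 m/d
t = L / v = 983 / 0.005638 = 174300 d
   = 174300 / 365 = 478 yr

478 years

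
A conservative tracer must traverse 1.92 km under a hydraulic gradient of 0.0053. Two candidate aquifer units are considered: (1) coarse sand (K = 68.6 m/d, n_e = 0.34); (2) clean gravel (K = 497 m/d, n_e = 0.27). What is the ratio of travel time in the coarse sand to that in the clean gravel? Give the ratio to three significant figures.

9.12

Unit 1 (coarse sand): v = 68.6×0.0053/0.34 = 1.069 m/d, t = 1920/1.069 = 1795 d
Unit 2 (clean gravel): v = 497×0.0053/0.27 = 9.756 m/d, t = 1920/9.756 = 196.8 d
t(coarse sand) / t(clean gravel) = 1795/196.8 = 9.12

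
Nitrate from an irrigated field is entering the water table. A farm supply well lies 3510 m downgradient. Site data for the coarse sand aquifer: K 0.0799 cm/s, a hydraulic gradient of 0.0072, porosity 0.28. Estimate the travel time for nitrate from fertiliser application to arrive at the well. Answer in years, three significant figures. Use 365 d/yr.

K = 0.0799 cm/s × 864 = 69.03 m/d
q = Ki = 69.03 × 0.0072 = 0.4970 m/d
Seepage velocity v = q / n = 0.4970 / 0.28 = 1.775 m/d
t = L / v = 3510 / 1.775 = 1977 d
   = 1977 / 365 = 5.42 yr

5.42 years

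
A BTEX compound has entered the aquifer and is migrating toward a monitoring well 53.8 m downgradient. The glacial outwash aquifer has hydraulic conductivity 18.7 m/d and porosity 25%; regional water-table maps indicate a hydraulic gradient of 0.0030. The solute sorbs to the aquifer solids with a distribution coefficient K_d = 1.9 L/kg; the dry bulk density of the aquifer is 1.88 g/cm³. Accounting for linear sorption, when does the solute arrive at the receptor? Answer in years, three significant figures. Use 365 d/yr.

10.0 years

q = Ki = 18.7 × 0.0030 = 0.05610 m/d
Seepage velocity v = q / n = 0.05610 / 0.25 = 0.2244 m/d
Retardation R = 1 + ρ_b·K_d/n = 1 + 1.88×1.9/0.25 = 15.29
Contaminant velocity v_c = v/R = 0.2244/15.29 = 0.01468 m/d
t = L/v_c = 53.8/0.01468 = 3665 d
   = 3665/365 = 10.0 yr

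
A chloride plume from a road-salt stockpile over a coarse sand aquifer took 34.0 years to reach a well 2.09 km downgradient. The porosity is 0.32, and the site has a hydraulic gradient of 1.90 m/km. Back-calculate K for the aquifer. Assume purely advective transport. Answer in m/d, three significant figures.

t = 34.0 years = 12410 d
L = 2.09 km = 2090 m
v = L / t = 2090 / 12410 = 0.1684 m/d
K = v · n / i = 0.1684 × 0.32 / 0.0019 = 28.4 m/d

28.4 m/d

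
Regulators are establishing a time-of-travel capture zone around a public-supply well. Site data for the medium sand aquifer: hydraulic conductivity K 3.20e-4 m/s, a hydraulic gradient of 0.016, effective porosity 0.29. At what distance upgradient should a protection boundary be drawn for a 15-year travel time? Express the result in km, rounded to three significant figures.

K = 3.20e-4 m/s × 86400 s/d = 27.65 m/d
q = Ki = 27.65 × 0.016 = 0.4424 m/d
Average linear velocity = 0.4424 / 0.29 = 1.525 m/d
T = 15 yr × 365 = 5475 d
L = v × T = 1.525 × 5475 = 8352 m
   = 8.35 km

8.35 km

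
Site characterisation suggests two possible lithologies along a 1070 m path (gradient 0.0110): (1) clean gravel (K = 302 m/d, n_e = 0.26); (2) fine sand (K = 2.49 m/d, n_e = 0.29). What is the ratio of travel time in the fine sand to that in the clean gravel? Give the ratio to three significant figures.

135

Unit 1 (clean gravel): v = 302×0.011/0.26 = 12.78 m/d, t = 1070/12.78 = 83.74 d
Unit 2 (fine sand): v = 2.49×0.011/0.29 = 0.09445 m/d, t = 1070/0.09445 = 11330 d
t(fine sand) / t(clean gravel) = 11330/83.74 = 135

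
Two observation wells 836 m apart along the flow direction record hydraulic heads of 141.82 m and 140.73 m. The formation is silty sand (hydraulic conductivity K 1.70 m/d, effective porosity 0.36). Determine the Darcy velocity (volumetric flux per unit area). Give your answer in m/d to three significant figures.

Hydraulic gradient i = (141.82 − 140.73) / 836 = 1.09 / 836 = 0.001304
q = Ki = 1.70 × 0.001304 = 0.002217 m/d

0.00222 m/d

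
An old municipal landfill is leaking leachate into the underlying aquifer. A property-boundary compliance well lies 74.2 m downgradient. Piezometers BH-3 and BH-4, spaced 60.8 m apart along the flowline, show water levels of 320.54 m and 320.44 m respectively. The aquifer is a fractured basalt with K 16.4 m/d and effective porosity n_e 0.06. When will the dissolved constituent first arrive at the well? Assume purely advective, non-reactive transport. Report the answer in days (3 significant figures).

Hydraulic gradient i = (320.54 − 320.44) / 60.8 = 0.10 / 60.8 = 0.001645
Specific discharge q = 16.4 × 0.001645 = 0.02697 m/d
v = Ki/n = 16.4·0.001645/0.06 = 0.4496 m/d
t = L / v = 74.2 / 0.4496 = 165.0 d

165 days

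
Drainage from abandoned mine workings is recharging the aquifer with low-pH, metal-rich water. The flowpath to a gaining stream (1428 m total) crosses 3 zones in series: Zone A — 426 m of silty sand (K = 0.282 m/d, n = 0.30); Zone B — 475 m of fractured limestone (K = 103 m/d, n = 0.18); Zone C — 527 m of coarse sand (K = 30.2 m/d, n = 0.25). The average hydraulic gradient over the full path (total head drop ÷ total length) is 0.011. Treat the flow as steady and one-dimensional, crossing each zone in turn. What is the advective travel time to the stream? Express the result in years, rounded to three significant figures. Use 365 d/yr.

92.2 years

Continuity: the same q passes through each zone, so ΔH = q·Σ(L_j/K_j) — the zones act as resistances in series.
Σ(L/K) = 426/0.282 + 475/103 + 527/30.2 = 1511 + 4.612 + 17.45 = 1533 d
K_eq = L_total / Σ(L/K) = 1428 / 1533 = 0.9317 m/d
q = K_eq · i = 0.9317 × 0.011 = 0.01025 m/d (same in every zone)
Zone A: v = q/n = 0.01025/0.30 = 0.03416 m/d → t_A = 426/0.03416 = 12470 d
Zone B: v = q/n = 0.01025/0.18 = 0.05694 m/d → t_B = 475/0.05694 = 8343 d
Zone C: v = q/n = 0.01025/0.25 = 0.04099 m/d → t_C = 527/0.04099 = 12860 d
Total t = 12470 + 8343 + 12860 = 33670 d
   = 33670 / 365 = 92.2 yr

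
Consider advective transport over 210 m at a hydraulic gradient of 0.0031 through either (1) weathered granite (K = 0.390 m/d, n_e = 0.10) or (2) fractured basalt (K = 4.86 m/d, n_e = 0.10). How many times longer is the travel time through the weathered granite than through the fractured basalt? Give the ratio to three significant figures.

Unit 1 (weathered granite): v = 0.390×0.0031/0.10 = 0.01209 m/d, t = 210/0.01209 = 17370 d
Unit 2 (fractured basalt): v = 4.86×0.0031/0.10 = 0.1507 m/d, t = 210/0.1507 = 1394 d
t(weathered granite) / t(fractured basalt) = 17370/1394 = 12.5

12.5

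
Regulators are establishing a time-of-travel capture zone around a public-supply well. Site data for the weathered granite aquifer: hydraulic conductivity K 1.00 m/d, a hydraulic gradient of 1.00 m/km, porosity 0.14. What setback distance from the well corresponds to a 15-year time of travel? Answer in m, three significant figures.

39.1 m

q = Ki = 1.00 × 0.0010 = 0.001000 m/d
Seepage velocity v = q / n = 0.001000 / 0.14 = 0.007143 m/d
T = 15 yr × 365 = 5475 d
L = v × T = 0.007143 × 5475 = 39.11 m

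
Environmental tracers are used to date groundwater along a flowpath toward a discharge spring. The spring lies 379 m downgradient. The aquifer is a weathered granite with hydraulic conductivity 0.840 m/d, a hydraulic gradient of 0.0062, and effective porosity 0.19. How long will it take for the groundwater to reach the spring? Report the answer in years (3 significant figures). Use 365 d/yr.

Darcy flux q = K·i = 0.840 × 0.0062 = 0.005208 m/d
v_s = q/n_e = 0.005208/0.19 = 0.02741 m/d
t = L / v = 379 / 0.02741 = 13830 d
   = 13830 / 365 = 37.9 yr

37.9 years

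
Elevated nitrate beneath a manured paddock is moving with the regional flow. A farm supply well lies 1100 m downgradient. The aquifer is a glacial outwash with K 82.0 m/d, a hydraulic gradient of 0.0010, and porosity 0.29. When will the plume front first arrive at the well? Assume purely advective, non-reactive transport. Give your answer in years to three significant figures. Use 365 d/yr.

Specific discharge q = 82.0 × 0.0010 = 0.08200 m/d
Seepage velocity v = q / n = 0.08200 / 0.29 = 0.2828 m/d
t = L / v = 1100 / 0.2828 = 3890 d
   = 3890 / 365 = 10.7 yr

10.7 years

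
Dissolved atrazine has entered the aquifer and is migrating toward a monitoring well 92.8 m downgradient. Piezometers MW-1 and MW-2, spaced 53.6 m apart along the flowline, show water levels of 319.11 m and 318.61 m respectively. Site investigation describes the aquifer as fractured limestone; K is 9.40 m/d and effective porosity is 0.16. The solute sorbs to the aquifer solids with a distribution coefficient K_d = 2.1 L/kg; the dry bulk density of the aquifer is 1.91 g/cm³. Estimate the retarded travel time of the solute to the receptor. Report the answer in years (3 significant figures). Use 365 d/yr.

12.1 years

Hydraulic gradient i = (319.11 − 318.61) / 53.6 = 0.50 / 53.6 = 0.009328
Specific discharge q = 9.40 × 0.009328 = 0.08769 m/d
v_s = q/n_e = 0.08769/0.16 = 0.5480 m/d
Retardation R = 1 + ρ_b·K_d/n = 1 + 1.91×2.1/0.16 = 26.07
Contaminant velocity v_c = v/R = 0.5480/26.07 = 0.02102 m/d
t = L/v_c = 92.8/0.02102 = 4414 d
   = 4414/365 = 12.1 yr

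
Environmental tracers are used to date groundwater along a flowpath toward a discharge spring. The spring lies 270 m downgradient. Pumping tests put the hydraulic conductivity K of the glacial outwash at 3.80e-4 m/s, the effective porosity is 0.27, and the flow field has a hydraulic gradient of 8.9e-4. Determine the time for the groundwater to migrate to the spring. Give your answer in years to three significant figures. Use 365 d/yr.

6.84 years

K = 3.80e-4 m/s × 86400 s/d = 32.83 m/d
q = Ki = 32.83 × 8.9e-4 = 0.02922 m/d
v_s = q/n_e = 0.02922/0.27 = 0.1082 m/d
t = L / v = 270 / 0.1082 = 2495 d
   = 2495 / 365 = 6.84 yr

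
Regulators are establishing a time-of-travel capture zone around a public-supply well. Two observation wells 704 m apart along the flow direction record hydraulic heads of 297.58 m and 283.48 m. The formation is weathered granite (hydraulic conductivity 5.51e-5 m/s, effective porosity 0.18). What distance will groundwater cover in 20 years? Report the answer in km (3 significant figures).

3.87 km

Hydraulic gradient i = (297.58 − 283.48) / 704 = 14.10 / 704 = 0.02003
K = 5.51e-5 m/s × 86400 s/d = 4.761 m/d
Specific discharge q = 4.761 × 0.02003 = 0.09535 m/d
v_s = q/n_e = 0.09535/0.18 = 0.5297 m/d
T = 20 yr × 365 = 7300 d
L = v × T = 0.5297 × 7300 = 3867 m
   = 3.87 km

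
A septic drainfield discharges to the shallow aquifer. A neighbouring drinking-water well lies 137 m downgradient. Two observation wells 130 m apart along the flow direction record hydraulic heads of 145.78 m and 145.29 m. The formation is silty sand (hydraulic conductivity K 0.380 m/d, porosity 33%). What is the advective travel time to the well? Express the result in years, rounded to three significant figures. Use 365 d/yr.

86.5 years

Hydraulic gradient i = (145.78 − 145.29) / 130 = 0.49 / 130 = 0.003769
q = Ki = 0.380 × 0.003769 = 0.001432 m/d
v_s = q/n_e = 0.001432/0.33 = 0.004340 m/d
t = L / v = 137 / 0.004340 = 31560 d
   = 31560 / 365 = 86.5 yr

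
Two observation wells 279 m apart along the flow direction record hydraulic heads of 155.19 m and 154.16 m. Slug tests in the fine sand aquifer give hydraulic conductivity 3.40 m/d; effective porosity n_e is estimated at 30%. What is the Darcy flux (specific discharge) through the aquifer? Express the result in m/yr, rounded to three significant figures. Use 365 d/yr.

Hydraulic gradient i = (155.19 − 154.16) / 279 = 1.03 / 279 = 0.003692
q = Ki = 3.40 × 0.003692 = 0.01255 m/d
   = 0.01255 × 365 = 4.58 m/yr

4.58 m/yr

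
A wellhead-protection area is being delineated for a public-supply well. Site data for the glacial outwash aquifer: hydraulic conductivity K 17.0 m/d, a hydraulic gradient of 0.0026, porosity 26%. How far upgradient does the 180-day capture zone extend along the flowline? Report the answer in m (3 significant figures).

q = Ki = 17.0 × 0.0026 = 0.04420 m/d
v_s = q/n_e = 0.04420/0.26 = 0.1700 m/d
L = v × T = 0.1700 × 180 = 30.60 m

30.6 m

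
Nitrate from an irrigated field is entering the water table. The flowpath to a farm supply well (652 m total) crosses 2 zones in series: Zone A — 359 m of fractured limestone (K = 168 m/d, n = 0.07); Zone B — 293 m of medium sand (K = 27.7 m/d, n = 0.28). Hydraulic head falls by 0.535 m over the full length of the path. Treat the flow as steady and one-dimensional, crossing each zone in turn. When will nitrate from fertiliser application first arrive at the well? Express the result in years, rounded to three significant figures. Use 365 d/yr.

Steady 1-D flow in series ⇒ the Darcy flux q is identical in every zone and the zone head losses add (resistances L/K in series).
Σ(L/K) = 359/168 + 293/27.7 = 2.137 + 10.58 = 12.71 d
q = ΔH / Σ(L/K) = 0.535 / 12.71 = 0.04208 m/d (same in every zone)
Zone A: v = q/n = 0.04208/0.07 = 0.6011 m/d → t_A = 359/0.6011 = 597.2 d
Zone B: v = q/n = 0.04208/0.28 = 0.1503 m/d → t_B = 293/0.1503 = 1950 d
Total t = 597.2 + 1950 = 2547 d
   = 2547 / 365 = 6.98 yr

6.98 years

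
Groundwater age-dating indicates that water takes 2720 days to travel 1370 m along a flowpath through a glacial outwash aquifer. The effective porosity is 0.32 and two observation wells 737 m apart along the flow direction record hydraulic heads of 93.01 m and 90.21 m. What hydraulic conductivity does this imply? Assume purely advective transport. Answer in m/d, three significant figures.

42.4 m/d

Hydraulic gradient i = (93.01 − 90.21) / 737 = 2.80 / 737 = 0.003799
v = L / t = 1370 / 2720 = 0.5037 m/d
K = v · n / i = 0.5037 × 0.32 / 0.003799 = 42.4 m/d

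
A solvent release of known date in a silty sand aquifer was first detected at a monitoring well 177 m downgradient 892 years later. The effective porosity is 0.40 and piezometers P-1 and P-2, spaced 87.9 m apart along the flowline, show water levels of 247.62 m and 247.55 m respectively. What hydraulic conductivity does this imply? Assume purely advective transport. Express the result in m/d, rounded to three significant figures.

Hydraulic gradient i = (247.62 − 247.55) / 87.9 = 0.07 / 87.9 = 7.964e-4
t = 892 years = 325600 d
v = L / t = 177 / 325600 = 5.436e-4 m/d
K = v · n / i = 5.436e-4 × 0.40 / 7.964e-4 = 0.273 m/d

0.273 m/d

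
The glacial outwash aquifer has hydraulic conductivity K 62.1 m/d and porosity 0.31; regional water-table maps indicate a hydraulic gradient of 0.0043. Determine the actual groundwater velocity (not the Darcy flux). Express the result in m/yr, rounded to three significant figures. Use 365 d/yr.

Specific discharge q = 62.1 × 0.0043 = 0.2670 m/d
v_s = q/n_e = 0.2670/0.31 = 0.8614 m/d
   = 0.8614 × 365 = 314 m/yr

314 m/yr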